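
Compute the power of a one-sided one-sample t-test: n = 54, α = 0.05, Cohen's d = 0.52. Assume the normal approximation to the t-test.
Power ≈ 0.99

Power calculation (one-sample t-test, normal approximation):
z_β = d · √n - z_α
z_β = 0.52 · √54 - 1.645
z_β = 0.52 · 7.348 - 1.645
z_β = 2.176

Power = Φ(z_β) = Φ(2.176) ≈ 0.985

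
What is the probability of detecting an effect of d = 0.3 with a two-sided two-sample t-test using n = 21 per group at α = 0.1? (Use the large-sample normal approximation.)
Power ≈ 0.25

Power calculation (two-sample t-test, normal approximation):
z_β = d · √(n/2) - z_{α/2}
z_β = 0.3 · √(21/2) - 1.645
z_β = 0.3 · 3.240 - 1.645
z_β = -0.673

Power = Φ(z_β) = Φ(-0.673) ≈ 0.251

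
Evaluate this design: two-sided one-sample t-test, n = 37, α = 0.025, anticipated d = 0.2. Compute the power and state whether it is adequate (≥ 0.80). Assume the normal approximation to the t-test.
Power ≈ 0.15; the study is underpowered (power < 0.80)

Power calculation (one-sample t-test, normal approximation):
z_β = d · √n - z_{α/2}
z_β = 0.2 · √37 - 2.241
z_β = 0.2 · 6.083 - 2.241
z_β = -1.025

Power = Φ(z_β) = Φ(-1.025) ≈ 0.153

Effect size d = 0.2 is small by Cohen's convention (0.2/0.5/0.8).

Threshold: power ≥ 0.80 is conventionally adequate.
Power ≈ 0.15 → the study is underpowered (power < 0.80).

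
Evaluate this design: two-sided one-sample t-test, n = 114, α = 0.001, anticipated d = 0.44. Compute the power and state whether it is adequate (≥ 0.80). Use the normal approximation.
Power ≈ 0.92; the study is adequately powered (power ≥ 0.80)

Power calculation (one-sample t-test, normal approximation):
z_β = d · √n - z_{α/2}
z_β = 0.44 · √114 - 3.291
z_β = 0.44 · 10.677 - 3.291
z_β = 1.407

Power = Φ(z_β) = Φ(1.407) ≈ 0.920

Effect size d = 0.44 is small by Cohen's convention (0.2/0.5/0.8).

Threshold: power ≥ 0.80 is conventionally adequate.
Power ≈ 0.92 → the study is adequately powered (power ≥ 0.80).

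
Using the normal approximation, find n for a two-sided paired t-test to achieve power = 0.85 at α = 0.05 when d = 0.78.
n = 15 pairs

Sample size formula (paired t-test, normal approximation):
n = ((z_{α/2} + z_β) / d)²

z_{α/2} = 1.960 (for α = 0.05, two-sided)
z_β = 1.036 (for power = 0.85)
d = 0.78

n = ((1.960 + 1.036) / 0.78)²
n = (3.841)²
n ≈ 14.75
Round up to the next whole number: n = 15 pairs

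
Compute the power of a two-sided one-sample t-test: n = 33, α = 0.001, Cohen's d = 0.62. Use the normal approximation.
Power ≈ 0.61

Power calculation (one-sample t-test, normal approximation):
z_β = d · √n - z_{α/2}
z_β = 0.62 · √33 - 3.291
z_β = 0.62 · 5.745 - 3.291
z_β = 0.271

Power = Φ(z_β) = Φ(0.271) ≈ 0.607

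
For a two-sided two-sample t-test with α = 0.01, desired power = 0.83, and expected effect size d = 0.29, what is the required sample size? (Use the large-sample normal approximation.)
n = 297 per group

Sample size formula (two-sample t-test, normal approximation):
n = 2 · ((z_{α/2} + z_β) / d)²

z_{α/2} = 2.576 (for α = 0.01, two-sided)
z_β = 0.954 (for power = 0.83)
d = 0.29

n = 2 · ((2.576 + 0.954) / 0.29)²
n = 2 · (12.172)²
n ≈ 296.32
Round up to the next whole number: n = 297 per group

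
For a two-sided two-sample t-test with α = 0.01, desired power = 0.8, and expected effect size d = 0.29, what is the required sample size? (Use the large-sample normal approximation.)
n = 278 per group

Sample size formula (two-sample t-test, normal approximation):
n = 2 · ((z_{α/2} + z_β) / d)²

z_{α/2} = 2.576 (for α = 0.01, two-sided)
z_β = 0.842 (for power = 0.8)
d = 0.29

n = 2 · ((2.576 + 0.842) / 0.29)²
n = 2 · (11.786)²
n ≈ 277.82
Round up to the next whole number: n = 278 per group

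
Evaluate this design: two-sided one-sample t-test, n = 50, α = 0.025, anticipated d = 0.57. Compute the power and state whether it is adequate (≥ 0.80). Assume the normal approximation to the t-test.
Power ≈ 0.96; the study is adequately powered (power ≥ 0.80)

Power calculation (one-sample t-test, normal approximation):
z_β = d · √n - z_{α/2}
z_β = 0.57 · √50 - 2.241
z_β = 0.57 · 7.071 - 2.241
z_β = 1.789

Power = Φ(z_β) = Φ(1.789) ≈ 0.963

Effect size d = 0.57 is medium by Cohen's convention (0.2/0.5/0.8).

Threshold: power ≥ 0.80 is conventionally adequate.
Power ≈ 0.96 → the study is adequately powered (power ≥ 0.80).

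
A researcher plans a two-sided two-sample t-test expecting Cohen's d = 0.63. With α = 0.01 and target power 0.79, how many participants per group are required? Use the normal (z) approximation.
n = 58 per group

Sample size formula (two-sample t-test, normal approximation):
n = 2 · ((z_{α/2} + z_β) / d)²

z_{α/2} = 2.576 (for α = 0.01, two-sided)
z_β = 0.806 (for power = 0.79)
d = 0.63

n = 2 · ((2.576 + 0.806) / 0.63)²
n = 2 · (5.368)²
n ≈ 57.63
Round up to the next whole number: n = 58 per group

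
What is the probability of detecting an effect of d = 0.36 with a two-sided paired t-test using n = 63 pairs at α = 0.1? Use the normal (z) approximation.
Power ≈ 0.89

Power calculation (paired t-test, normal approximation):
z_β = d · √n - z_{α/2}
z_β = 0.36 · √63 - 1.645
z_β = 0.36 · 7.937 - 1.645
z_β = 1.213

Power = Φ(z_β) = Φ(1.213) ≈ 0.887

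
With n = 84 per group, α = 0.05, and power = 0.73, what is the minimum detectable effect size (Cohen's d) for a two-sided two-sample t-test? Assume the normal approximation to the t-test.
d ≈ 0.40

Minimum detectable effect (two-sample t-test, normal approximation):
d = (z_{α/2} + z_β) / √(n/2)
d = (1.960 + 0.613) / √(84/2)
d = 2.573 / 6.481
d ≈ 0.40

By Cohen's convention (0.2 small / 0.5 medium / 0.8 large): small effect.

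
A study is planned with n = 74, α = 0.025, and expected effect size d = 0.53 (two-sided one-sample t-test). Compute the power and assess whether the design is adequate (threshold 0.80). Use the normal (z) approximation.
Power ≈ 0.99; the study is adequately powered (power ≥ 0.80)

Power calculation (one-sample t-test, normal approximation):
z_β = d · √n - z_{α/2}
z_β = 0.53 · √74 - 2.241
z_β = 0.53 · 8.602 - 2.241
z_β = 2.318

Power = Φ(z_β) = Φ(2.318) ≈ 0.990

Effect size d = 0.53 is medium by Cohen's convention (0.2/0.5/0.8).

Threshold: power ≥ 0.80 is conventionally adequate.
Power ≈ 0.99 → the study is adequately powered (power ≥ 0.80).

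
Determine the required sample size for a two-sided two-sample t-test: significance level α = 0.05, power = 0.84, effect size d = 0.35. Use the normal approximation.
n = 143 per group

Sample size formula (two-sample t-test, normal approximation):
n = 2 · ((z_{α/2} + z_β) / d)²

z_{α/2} = 1.960 (for α = 0.05, two-sided)
z_β = 0.994 (for power = 0.84)
d = 0.35

n = 2 · ((1.960 + 0.994) / 0.35)²
n = 2 · (8.440)²
n ≈ 142.47
Round up to the next whole number: n = 143 per group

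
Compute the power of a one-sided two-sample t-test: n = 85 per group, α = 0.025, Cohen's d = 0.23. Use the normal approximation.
Power ≈ 0.32

Power calculation (two-sample t-test, normal approximation):
z_β = d · √(n/2) - z_α
z_β = 0.23 · √(85/2) - 1.960
z_β = 0.23 · 6.519 - 1.960
z_β = -0.461

Power = Φ(z_β) = Φ(-0.461) ≈ 0.323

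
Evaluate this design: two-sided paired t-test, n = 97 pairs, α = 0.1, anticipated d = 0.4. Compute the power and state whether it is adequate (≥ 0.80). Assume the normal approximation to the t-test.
Power ≈ 0.99; the study is adequately powered (power ≥ 0.80)

Power calculation (paired t-test, normal approximation):
z_β = d · √n - z_{α/2}
z_β = 0.4 · √97 - 1.645
z_β = 0.4 · 9.849 - 1.645
z_β = 2.295

Power = Φ(z_β) = Φ(2.295) ≈ 0.989

Effect size d = 0.4 is small by Cohen's convention (0.2/0.5/0.8).

Threshold: power ≥ 0.80 is conventionally adequate.
Power ≈ 0.99 → the study is adequately powered (power ≥ 0.80).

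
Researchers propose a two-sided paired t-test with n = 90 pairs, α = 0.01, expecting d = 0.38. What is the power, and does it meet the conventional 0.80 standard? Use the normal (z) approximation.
Power ≈ 0.85; the study is adequately powered (power ≥ 0.80)

Power calculation (paired t-test, normal approximation):
z_β = d · √n - z_{α/2}
z_β = 0.38 · √90 - 2.576
z_β = 0.38 · 9.487 - 2.576
z_β = 1.029

Power = Φ(z_β) = Φ(1.029) ≈ 0.848

Effect size d = 0.38 is small by Cohen's convention (0.2/0.5/0.8).

Threshold: power ≥ 0.80 is conventionally adequate.
Power ≈ 0.85 → the study is adequately powered (power ≥ 0.80).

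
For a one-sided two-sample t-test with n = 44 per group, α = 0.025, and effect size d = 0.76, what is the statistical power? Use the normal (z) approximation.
Power ≈ 0.95

Power calculation (two-sample t-test, normal approximation):
z_β = d · √(n/2) - z_α
z_β = 0.76 · √(44/2) - 1.960
z_β = 0.76 · 4.690 - 1.960
z_β = 1.605

Power = Φ(z_β) = Φ(1.605) ≈ 0.946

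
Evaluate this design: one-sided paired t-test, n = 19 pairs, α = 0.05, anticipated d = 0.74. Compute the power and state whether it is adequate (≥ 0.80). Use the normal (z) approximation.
Power ≈ 0.94; the study is adequately powered (power ≥ 0.80)

Power calculation (paired t-test, normal approximation):
z_β = d · √n - z_α
z_β = 0.74 · √19 - 1.645
z_β = 0.74 · 4.359 - 1.645
z_β = 1.581

Power = Φ(z_β) = Φ(1.581) ≈ 0.943

Effect size d = 0.74 is medium by Cohen's convention (0.2/0.5/0.8).

Threshold: power ≥ 0.80 is conventionally adequate.
Power ≈ 0.94 → the study is adequately powered (power ≥ 0.80).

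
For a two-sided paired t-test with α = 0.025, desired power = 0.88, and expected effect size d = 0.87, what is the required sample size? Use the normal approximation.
n = 16 pairs

Sample size formula (paired t-test, normal approximation):
n = ((z_{α/2} + z_β) / d)²

z_{α/2} = 2.241 (for α = 0.025, two-sided)
z_β = 1.175 (for power = 0.88)
d = 0.87

n = ((2.241 + 1.175) / 0.87)²
n = (3.926)²
n ≈ 15.41
Round up to the next whole number: n = 16 pairs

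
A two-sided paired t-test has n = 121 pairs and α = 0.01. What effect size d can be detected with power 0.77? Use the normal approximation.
d ≈ 0.30

Minimum detectable effect (paired t-test, normal approximation):
d = (z_{α/2} + z_β) / √n
d = (2.576 + 0.739) / √121
d = 3.315 / 11.000
d ≈ 0.30

By Cohen's convention (0.2 small / 0.5 medium / 0.8 large): small effect.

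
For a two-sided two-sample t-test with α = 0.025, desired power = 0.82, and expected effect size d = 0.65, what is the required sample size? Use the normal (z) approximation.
n = 48 per group

Sample size formula (two-sample t-test, normal approximation):
n = 2 · ((z_{α/2} + z_β) / d)²

z_{α/2} = 2.241 (for α = 0.025, two-sided)
z_β = 0.915 (for power = 0.82)
d = 0.65

n = 2 · ((2.241 + 0.915) / 0.65)²
n = 2 · (4.855)²
n ≈ 47.14
Round up to the next whole number: n = 48 per group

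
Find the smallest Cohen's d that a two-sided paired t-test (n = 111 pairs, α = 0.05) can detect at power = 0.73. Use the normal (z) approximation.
d ≈ 0.24

Minimum detectable effect (paired t-test, normal approximation):
d = (z_{α/2} + z_β) / √n
d = (1.960 + 0.613) / √111
d = 2.573 / 10.536
d ≈ 0.24

By Cohen's convention (0.2 small / 0.5 medium / 0.8 large): small effect.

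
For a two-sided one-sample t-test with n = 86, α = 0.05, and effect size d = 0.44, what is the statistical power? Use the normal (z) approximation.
Power ≈ 0.98

Power calculation (one-sample t-test, normal approximation):
z_β = d · √n - z_{α/2}
z_β = 0.44 · √86 - 1.960
z_β = 0.44 · 9.274 - 1.960
z_β = 2.120

Power = Φ(z_β) = Φ(2.120) ≈ 0.983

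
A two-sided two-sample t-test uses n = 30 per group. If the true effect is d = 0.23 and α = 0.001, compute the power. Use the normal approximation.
Power ≈ 0.01

Power calculation (two-sample t-test, normal approximation):
z_β = d · √(n/2) - z_{α/2}
z_β = 0.23 · √(30/2) - 3.291
z_β = 0.23 · 3.873 - 3.291
z_β = -2.400

Power = Φ(z_β) = Φ(-2.400) ≈ 0.008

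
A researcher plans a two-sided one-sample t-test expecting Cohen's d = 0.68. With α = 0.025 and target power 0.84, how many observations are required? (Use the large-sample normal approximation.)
n = 23

Sample size formula (one-sample t-test, normal approximation):
n = ((z_{α/2} + z_β) / d)²

z_{α/2} = 2.241 (for α = 0.025, two-sided)
z_β = 0.994 (for power = 0.84)
d = 0.68

n = ((2.241 + 0.994) / 0.68)²
n = (4.757)²
n ≈ 22.63
Round up to the next whole number: n = 23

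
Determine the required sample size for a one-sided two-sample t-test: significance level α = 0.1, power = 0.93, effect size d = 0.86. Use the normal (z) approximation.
n = 21 per group

Sample size formula (two-sample t-test, normal approximation):
n = 2 · ((z_α + z_β) / d)²

z_α = 1.282 (for α = 0.1, one-sided)
z_β = 1.476 (for power = 0.93)
d = 0.86

n = 2 · ((1.282 + 1.476) / 0.86)²
n = 2 · (3.207)²
n ≈ 20.57
Round up to the next whole number: n = 21 per group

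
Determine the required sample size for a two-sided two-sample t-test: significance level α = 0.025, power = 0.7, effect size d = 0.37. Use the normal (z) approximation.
n = 112 per group

Sample size formula (two-sample t-test, normal approximation):
n = 2 · ((z_{α/2} + z_β) / d)²

z_{α/2} = 2.241 (for α = 0.025, two-sided)
z_β = 0.524 (for power = 0.7)
d = 0.37

n = 2 · ((2.241 + 0.524) / 0.37)²
n = 2 · (7.473)²
n ≈ 111.69
Round up to the next whole number: n = 112 per group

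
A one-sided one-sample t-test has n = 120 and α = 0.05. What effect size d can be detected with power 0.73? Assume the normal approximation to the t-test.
d ≈ 0.21

Minimum detectable effect (one-sample t-test, normal approximation):
d = (z_α + z_β) / √n
d = (1.645 + 0.613) / √120
d = 2.258 / 10.954
d ≈ 0.21

By Cohen's convention (0.2 small / 0.5 medium / 0.8 large): small effect.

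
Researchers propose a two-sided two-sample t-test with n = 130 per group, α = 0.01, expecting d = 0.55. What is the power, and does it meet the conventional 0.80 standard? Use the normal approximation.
Power ≈ 0.97; the study is adequately powered (power ≥ 0.80)

Power calculation (two-sample t-test, normal approximation):
z_β = d · √(n/2) - z_{α/2}
z_β = 0.55 · √(130/2) - 2.576
z_β = 0.55 · 8.062 - 2.576
z_β = 1.858

Power = Φ(z_β) = Φ(1.858) ≈ 0.968

Effect size d = 0.55 is medium by Cohen's convention (0.2/0.5/0.8).

Threshold: power ≥ 0.80 is conventionally adequate.
Power ≈ 0.97 → the study is adequately powered (power ≥ 0.80).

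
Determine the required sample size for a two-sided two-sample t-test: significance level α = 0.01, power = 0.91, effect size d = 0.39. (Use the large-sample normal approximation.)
n = 202 per group

Sample size formula (two-sample t-test, normal approximation):
n = 2 · ((z_{α/2} + z_β) / d)²

z_{α/2} = 2.576 (for α = 0.01, two-sided)
z_β = 1.341 (for power = 0.91)
d = 0.39

n = 2 · ((2.576 + 1.341) / 0.39)²
n = 2 · (10.044)²
n ≈ 201.76
Round up to the next whole number: n = 202 per group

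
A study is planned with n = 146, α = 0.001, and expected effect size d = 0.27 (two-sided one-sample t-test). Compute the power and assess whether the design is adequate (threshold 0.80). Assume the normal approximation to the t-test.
Power ≈ 0.49; the study is underpowered (power < 0.80)

Power calculation (one-sample t-test, normal approximation):
z_β = d · √n - z_{α/2}
z_β = 0.27 · √146 - 3.291
z_β = 0.27 · 12.083 - 3.291
z_β = -0.028

Power = Φ(z_β) = Φ(-0.028) ≈ 0.489

Effect size d = 0.27 is small by Cohen's convention (0.2/0.5/0.8).

Threshold: power ≥ 0.80 is conventionally adequate.
Power ≈ 0.49 → the study is underpowered (power < 0.80).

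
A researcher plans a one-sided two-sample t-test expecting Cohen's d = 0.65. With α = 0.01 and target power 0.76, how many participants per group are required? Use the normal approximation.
n = 44 per group

Sample size formula (two-sample t-test, normal approximation):
n = 2 · ((z_α + z_β) / d)²

z_α = 2.326 (for α = 0.01, one-sided)
z_β = 0.706 (for power = 0.76)
d = 0.65

n = 2 · ((2.326 + 0.706) / 0.65)²
n = 2 · (4.665)²
n ≈ 43.52
Round up to the next whole number: n = 44 per group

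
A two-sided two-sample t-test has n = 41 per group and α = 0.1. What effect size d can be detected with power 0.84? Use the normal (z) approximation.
d ≈ 0.58

Minimum detectable effect (two-sample t-test, normal approximation):
d = (z_{α/2} + z_β) / √(n/2)
d = (1.645 + 0.994) / √(41/2)
d = 2.639 / 4.528
d ≈ 0.58

By Cohen's convention (0.2 small / 0.5 medium / 0.8 large): medium effect.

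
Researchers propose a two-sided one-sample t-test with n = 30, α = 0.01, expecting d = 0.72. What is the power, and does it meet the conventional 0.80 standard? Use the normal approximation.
Power ≈ 0.91; the study is adequately powered (power ≥ 0.80)

Power calculation (one-sample t-test, normal approximation):
z_β = d · √n - z_{α/2}
z_β = 0.72 · √30 - 2.576
z_β = 0.72 · 5.477 - 2.576
z_β = 1.368

Power = Φ(z_β) = Φ(1.368) ≈ 0.914

Effect size d = 0.72 is medium by Cohen's convention (0.2/0.5/0.8).

Threshold: power ≥ 0.80 is conventionally adequate.
Power ≈ 0.91 → the study is adequately powered (power ≥ 0.80).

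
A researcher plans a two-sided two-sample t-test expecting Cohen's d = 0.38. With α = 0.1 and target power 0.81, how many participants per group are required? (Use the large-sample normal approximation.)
n = 89 per group

Sample size formula (two-sample t-test, normal approximation):
n = 2 · ((z_{α/2} + z_β) / d)²

z_{α/2} = 1.645 (for α = 0.1, two-sided)
z_β = 0.878 (for power = 0.81)
d = 0.38

n = 2 · ((1.645 + 0.878) / 0.38)²
n = 2 · (6.639)²
n ≈ 88.15
Round up to the next whole number: n = 89 per group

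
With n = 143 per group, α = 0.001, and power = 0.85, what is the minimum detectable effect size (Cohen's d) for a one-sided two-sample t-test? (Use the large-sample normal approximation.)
d ≈ 0.49

Minimum detectable effect (two-sample t-test, normal approximation):
d = (z_α + z_β) / √(n/2)
d = (3.090 + 1.036) / √(143/2)
d = 4.127 / 8.456
d ≈ 0.49

By Cohen's convention (0.2 small / 0.5 medium / 0.8 large): small effect.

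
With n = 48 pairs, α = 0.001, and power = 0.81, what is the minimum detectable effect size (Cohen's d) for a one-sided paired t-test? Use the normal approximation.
d ≈ 0.57

Minimum detectable effect (paired t-test, normal approximation):
d = (z_α + z_β) / √n
d = (3.090 + 0.878) / √48
d = 3.968 / 6.928
d ≈ 0.57

By Cohen's convention (0.2 small / 0.5 medium / 0.8 large): medium effect.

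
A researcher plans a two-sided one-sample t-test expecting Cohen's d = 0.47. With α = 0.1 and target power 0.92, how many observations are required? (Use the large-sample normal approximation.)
n = 43

Sample size formula (one-sample t-test, normal approximation):
n = ((z_{α/2} + z_β) / d)²

z_{α/2} = 1.645 (for α = 0.1, two-sided)
z_β = 1.405 (for power = 0.92)
d = 0.47

n = ((1.645 + 1.405) / 0.47)²
n = (6.489)²
n ≈ 42.11
Round up to the next whole number: n = 43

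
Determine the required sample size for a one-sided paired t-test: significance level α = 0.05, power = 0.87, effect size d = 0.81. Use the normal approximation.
n = 12 pairs

Sample size formula (paired t-test, normal approximation):
n = ((z_α + z_β) / d)²

z_α = 1.645 (for α = 0.05, one-sided)
z_β = 1.126 (for power = 0.87)
d = 0.81

n = ((1.645 + 1.126) / 0.81)²
n = (3.421)²
n ≈ 11.70
Round up to the next whole number: n = 12 pairs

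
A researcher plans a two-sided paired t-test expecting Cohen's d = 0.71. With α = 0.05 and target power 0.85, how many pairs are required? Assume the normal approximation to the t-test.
n = 18 pairs

Sample size formula (paired t-test, normal approximation):
n = ((z_{α/2} + z_β) / d)²

z_{α/2} = 1.960 (for α = 0.05, two-sided)
z_β = 1.036 (for power = 0.85)
d = 0.71

n = ((1.960 + 1.036) / 0.71)²
n = (4.220)²
n ≈ 17.81
Round up to the next whole number: n = 18 pairs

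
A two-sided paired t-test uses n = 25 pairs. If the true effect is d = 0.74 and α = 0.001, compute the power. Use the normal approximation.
Power ≈ 0.66

Power calculation (paired t-test, normal approximation):
z_β = d · √n - z_{α/2}
z_β = 0.74 · √25 - 3.291
z_β = 0.74 · 5.000 - 3.291
z_β = 0.409

Power = Φ(z_β) = Φ(0.409) ≈ 0.659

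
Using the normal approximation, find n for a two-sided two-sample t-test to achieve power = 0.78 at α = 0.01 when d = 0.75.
n = 40 per group

Sample size formula (two-sample t-test, normal approximation):
n = 2 · ((z_{α/2} + z_β) / d)²

z_{α/2} = 2.576 (for α = 0.01, two-sided)
z_β = 0.772 (for power = 0.78)
d = 0.75

n = 2 · ((2.576 + 0.772) / 0.75)²
n = 2 · (4.464)²
n ≈ 39.85
Round up to the next whole number: n = 40 per group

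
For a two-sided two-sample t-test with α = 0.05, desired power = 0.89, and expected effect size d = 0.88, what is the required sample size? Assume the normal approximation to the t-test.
n = 27 per group

Sample size formula (two-sample t-test, normal approximation):
n = 2 · ((z_{α/2} + z_β) / d)²

z_{α/2} = 1.960 (for α = 0.05, two-sided)
z_β = 1.227 (for power = 0.89)
d = 0.88

n = 2 · ((1.960 + 1.227) / 0.88)²
n = 2 · (3.622)²
n ≈ 26.24
Round up to the next whole number: n = 27 per group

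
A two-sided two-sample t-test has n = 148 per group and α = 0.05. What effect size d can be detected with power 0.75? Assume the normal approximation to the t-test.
d ≈ 0.31

Minimum detectable effect (two-sample t-test, normal approximation):
d = (z_{α/2} + z_β) / √(n/2)
d = (1.960 + 0.674) / √(148/2)
d = 2.634 / 8.602
d ≈ 0.31

By Cohen's convention (0.2 small / 0.5 medium / 0.8 large): small effect.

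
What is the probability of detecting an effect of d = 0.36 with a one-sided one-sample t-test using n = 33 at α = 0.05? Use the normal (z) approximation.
Power ≈ 0.66

Power calculation (one-sample t-test, normal approximation):
z_β = d · √n - z_α
z_β = 0.36 · √33 - 1.645
z_β = 0.36 · 5.745 - 1.645
z_β = 0.423

Power = Φ(z_β) = Φ(0.423) ≈ 0.664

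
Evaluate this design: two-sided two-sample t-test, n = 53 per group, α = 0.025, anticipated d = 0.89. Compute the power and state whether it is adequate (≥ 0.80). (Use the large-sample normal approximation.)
Power ≈ 0.99; the study is adequately powered (power ≥ 0.80)

Power calculation (two-sample t-test, normal approximation):
z_β = d · √(n/2) - z_{α/2}
z_β = 0.89 · √(53/2) - 2.241
z_β = 0.89 · 5.148 - 2.241
z_β = 2.340

Power = Φ(z_β) = Φ(2.340) ≈ 0.990

Effect size d = 0.89 is large by Cohen's convention (0.2/0.5/0.8).

Threshold: power ≥ 0.80 is conventionally adequate.
Power ≈ 0.99 → the study is adequately powered (power ≥ 0.80).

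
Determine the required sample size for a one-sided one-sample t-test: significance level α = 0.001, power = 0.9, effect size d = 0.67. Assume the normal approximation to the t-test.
n = 43

Sample size formula (one-sample t-test, normal approximation):
n = ((z_α + z_β) / d)²

z_α = 3.090 (for α = 0.001, one-sided)
z_β = 1.282 (for power = 0.9)
d = 0.67

n = ((3.090 + 1.282) / 0.67)²
n = (6.525)²
n ≈ 42.58
Round up to the next whole number: n = 43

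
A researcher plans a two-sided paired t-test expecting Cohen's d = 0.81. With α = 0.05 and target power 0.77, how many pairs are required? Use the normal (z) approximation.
n = 12 pairs

Sample size formula (paired t-test, normal approximation):
n = ((z_{α/2} + z_β) / d)²

z_{α/2} = 1.960 (for α = 0.05, two-sided)
z_β = 0.739 (for power = 0.77)
d = 0.81

n = ((1.960 + 0.739) / 0.81)²
n = (3.332)²
n ≈ 11.10
Round up to the next whole number: n = 12 pairs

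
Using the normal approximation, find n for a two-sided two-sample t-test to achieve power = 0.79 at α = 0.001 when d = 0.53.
n = 120 per group

Sample size formula (two-sample t-test, normal approximation):
n = 2 · ((z_{α/2} + z_β) / d)²

z_{α/2} = 3.291 (for α = 0.001, two-sided)
z_β = 0.806 (for power = 0.79)
d = 0.53

n = 2 · ((3.291 + 0.806) / 0.53)²
n = 2 · (7.730)²
n ≈ 119.51
Round up to the next whole number: n = 120 per group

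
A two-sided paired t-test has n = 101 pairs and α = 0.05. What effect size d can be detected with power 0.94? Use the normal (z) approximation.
d ≈ 0.35

Minimum detectable effect (paired t-test, normal approximation):
d = (z_{α/2} + z_β) / √n
d = (1.960 + 1.555) / √101
d = 3.515 / 10.050
d ≈ 0.35

By Cohen's convention (0.2 small / 0.5 medium / 0.8 large): small effect.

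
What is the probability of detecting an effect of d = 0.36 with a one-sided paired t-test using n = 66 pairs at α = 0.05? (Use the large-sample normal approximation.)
Power ≈ 0.90

Power calculation (paired t-test, normal approximation):
z_β = d · √n - z_α
z_β = 0.36 · √66 - 1.645
z_β = 0.36 · 8.124 - 1.645
z_β = 1.280

Power = Φ(z_β) = Φ(1.280) ≈ 0.900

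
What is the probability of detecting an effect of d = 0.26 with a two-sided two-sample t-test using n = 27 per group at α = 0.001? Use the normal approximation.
Power ≈ 0.01

Power calculation (two-sample t-test, normal approximation):
z_β = d · √(n/2) - z_{α/2}
z_β = 0.26 · √(27/2) - 3.291
z_β = 0.26 · 3.674 - 3.291
z_β = -2.335

Power = Φ(z_β) = Φ(-2.335) ≈ 0.010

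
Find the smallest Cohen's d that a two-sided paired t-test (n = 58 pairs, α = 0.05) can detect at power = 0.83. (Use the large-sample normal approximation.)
d ≈ 0.38

Minimum detectable effect (paired t-test, normal approximation):
d = (z_{α/2} + z_β) / √n
d = (1.960 + 0.954) / √58
d = 2.914 / 7.616
d ≈ 0.38

By Cohen's convention (0.2 small / 0.5 medium / 0.8 large): small effect.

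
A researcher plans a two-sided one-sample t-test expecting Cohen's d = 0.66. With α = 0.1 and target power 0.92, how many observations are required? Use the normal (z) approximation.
n = 22

Sample size formula (one-sample t-test, normal approximation):
n = ((z_{α/2} + z_β) / d)²

z_{α/2} = 1.645 (for α = 0.1, two-sided)
z_β = 1.405 (for power = 0.92)
d = 0.66

n = ((1.645 + 1.405) / 0.66)²
n = (4.621)²
n ≈ 21.35
Round up to the next whole number: n = 22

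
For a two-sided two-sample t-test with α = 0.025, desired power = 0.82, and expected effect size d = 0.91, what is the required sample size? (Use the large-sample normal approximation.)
n = 25 per group

Sample size formula (two-sample t-test, normal approximation):
n = 2 · ((z_{α/2} + z_β) / d)²

z_{α/2} = 2.241 (for α = 0.025, two-sided)
z_β = 0.915 (for power = 0.82)
d = 0.91

n = 2 · ((2.241 + 0.915) / 0.91)²
n = 2 · (3.468)²
n ≈ 24.05
Round up to the next whole number: n = 25 per group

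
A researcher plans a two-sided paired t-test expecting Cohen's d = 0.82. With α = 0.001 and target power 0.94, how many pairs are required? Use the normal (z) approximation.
n = 35 pairs

Sample size formula (paired t-test, normal approximation):
n = ((z_{α/2} + z_β) / d)²

z_{α/2} = 3.291 (for α = 0.001, two-sided)
z_β = 1.555 (for power = 0.94)
d = 0.82

n = ((3.291 + 1.555) / 0.82)²
n = (5.910)²
n ≈ 34.93
Round up to the next whole number: n = 35 pairs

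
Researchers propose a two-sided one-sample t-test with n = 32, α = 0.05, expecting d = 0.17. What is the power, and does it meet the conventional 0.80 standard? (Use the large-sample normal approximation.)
Power ≈ 0.16; the study is underpowered (power < 0.80)

Power calculation (one-sample t-test, normal approximation):
z_β = d · √n - z_{α/2}
z_β = 0.17 · √32 - 1.960
z_β = 0.17 · 5.657 - 1.960
z_β = -0.998

Power = Φ(z_β) = Φ(-0.998) ≈ 0.159

Effect size d = 0.17 is very small by Cohen's convention (0.2/0.5/0.8).

Threshold: power ≥ 0.80 is conventionally adequate.
Power ≈ 0.16 → the study is underpowered (power < 0.80).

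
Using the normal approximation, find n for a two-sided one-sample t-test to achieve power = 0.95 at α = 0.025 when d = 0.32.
n = 148

Sample size formula (one-sample t-test, normal approximation):
n = ((z_{α/2} + z_β) / d)²

z_{α/2} = 2.241 (for α = 0.025, two-sided)
z_β = 1.645 (for power = 0.95)
d = 0.32

n = ((2.241 + 1.645) / 0.32)²
n = (12.144)²
n ≈ 147.48
Round up to the next whole number: n = 148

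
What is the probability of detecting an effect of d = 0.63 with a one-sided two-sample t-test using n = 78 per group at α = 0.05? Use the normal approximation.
Power ≈ 0.99

Power calculation (two-sample t-test, normal approximation):
z_β = d · √(n/2) - z_α
z_β = 0.63 · √(78/2) - 1.645
z_β = 0.63 · 6.245 - 1.645
z_β = 2.289

Power = Φ(z_β) = Φ(2.289) ≈ 0.989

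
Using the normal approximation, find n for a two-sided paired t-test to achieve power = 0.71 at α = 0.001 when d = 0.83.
n = 22 pairs

Sample size formula (paired t-test, normal approximation):
n = ((z_{α/2} + z_β) / d)²

z_{α/2} = 3.291 (for α = 0.001, two-sided)
z_β = 0.553 (for power = 0.71)
d = 0.83

n = ((3.291 + 0.553) / 0.83)²
n = (4.631)²
n ≈ 21.45
Round up to the next whole number: n = 22 pairs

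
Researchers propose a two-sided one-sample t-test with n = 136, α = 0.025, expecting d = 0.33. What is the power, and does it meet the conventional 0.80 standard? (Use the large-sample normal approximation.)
Power ≈ 0.95; the study is adequately powered (power ≥ 0.80)

Power calculation (one-sample t-test, normal approximation):
z_β = d · √n - z_{α/2}
z_β = 0.33 · √136 - 2.241
z_β = 0.33 · 11.662 - 2.241
z_β = 1.607

Power = Φ(z_β) = Φ(1.607) ≈ 0.946

Effect size d = 0.33 is small by Cohen's convention (0.2/0.5/0.8).

Threshold: power ≥ 0.80 is conventionally adequate.
Power ≈ 0.95 → the study is adequately powered (power ≥ 0.80).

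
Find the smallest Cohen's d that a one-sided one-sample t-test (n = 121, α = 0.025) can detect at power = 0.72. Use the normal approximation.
d ≈ 0.23

Minimum detectable effect (one-sample t-test, normal approximation):
d = (z_α + z_β) / √n
d = (1.960 + 0.583) / √121
d = 2.543 / 11.000
d ≈ 0.23

By Cohen's convention (0.2 small / 0.5 medium / 0.8 large): small effect.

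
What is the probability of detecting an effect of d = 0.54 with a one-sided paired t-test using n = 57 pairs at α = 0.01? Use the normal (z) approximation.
Power ≈ 0.96

Power calculation (paired t-test, normal approximation):
z_β = d · √n - z_α
z_β = 0.54 · √57 - 2.326
z_β = 0.54 · 7.550 - 2.326
z_β = 1.751

Power = Φ(z_β) = Φ(1.751) ≈ 0.960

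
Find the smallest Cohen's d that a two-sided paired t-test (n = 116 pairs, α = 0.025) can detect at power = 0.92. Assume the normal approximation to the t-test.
d ≈ 0.34

Minimum detectable effect (paired t-test, normal approximation):
d = (z_{α/2} + z_β) / √n
d = (2.241 + 1.405) / √116
d = 3.646 / 10.770
d ≈ 0.34

By Cohen's convention (0.2 small / 0.5 medium / 0.8 large): small effect.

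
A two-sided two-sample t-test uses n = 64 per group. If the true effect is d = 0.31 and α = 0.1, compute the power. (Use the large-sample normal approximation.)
Power ≈ 0.54

Power calculation (two-sample t-test, normal approximation):
z_β = d · √(n/2) - z_{α/2}
z_β = 0.31 · √(64/2) - 1.645
z_β = 0.31 · 5.657 - 1.645
z_β = 0.109

Power = Φ(z_β) = Φ(0.109) ≈ 0.543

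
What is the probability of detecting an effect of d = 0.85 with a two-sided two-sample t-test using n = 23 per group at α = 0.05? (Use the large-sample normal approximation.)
Power ≈ 0.82

Power calculation (two-sample t-test, normal approximation):
z_β = d · √(n/2) - z_{α/2}
z_β = 0.85 · √(23/2) - 1.960
z_β = 0.85 · 3.391 - 1.960
z_β = 0.923

Power = Φ(z_β) = Φ(0.923) ≈ 0.822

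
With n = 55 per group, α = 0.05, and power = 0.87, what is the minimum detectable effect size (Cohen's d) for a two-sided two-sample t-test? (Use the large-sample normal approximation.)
d ≈ 0.59

Minimum detectable effect (two-sample t-test, normal approximation):
d = (z_{α/2} + z_β) / √(n/2)
d = (1.960 + 1.126) / √(55/2)
d = 3.086 / 5.244
d ≈ 0.59

By Cohen's convention (0.2 small / 0.5 medium / 0.8 large): medium effect.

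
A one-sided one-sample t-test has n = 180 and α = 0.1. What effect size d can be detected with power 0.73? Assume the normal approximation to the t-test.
d ≈ 0.14

Minimum detectable effect (one-sample t-test, normal approximation):
d = (z_α + z_β) / √n
d = (1.282 + 0.613) / √180
d = 1.894 / 13.416
d ≈ 0.14

By Cohen's convention (0.2 small / 0.5 medium / 0.8 large): very small effect.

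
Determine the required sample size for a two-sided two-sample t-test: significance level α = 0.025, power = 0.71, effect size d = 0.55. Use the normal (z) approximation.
n = 52 per group

Sample size formula (two-sample t-test, normal approximation):
n = 2 · ((z_{α/2} + z_β) / d)²

z_{α/2} = 2.241 (for α = 0.025, two-sided)
z_β = 0.553 (for power = 0.71)
d = 0.55

n = 2 · ((2.241 + 0.553) / 0.55)²
n = 2 · (5.080)²
n ≈ 51.61
Round up to the next whole number: n = 52 per group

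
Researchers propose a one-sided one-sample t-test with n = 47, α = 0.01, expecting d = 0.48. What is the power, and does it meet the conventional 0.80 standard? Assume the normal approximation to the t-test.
Power ≈ 0.83; the study is adequately powered (power ≥ 0.80)

Power calculation (one-sample t-test, normal approximation):
z_β = d · √n - z_α
z_β = 0.48 · √47 - 2.326
z_β = 0.48 · 6.856 - 2.326
z_β = 0.964

Power = Φ(z_β) = Φ(0.964) ≈ 0.833

Effect size d = 0.48 is small by Cohen's convention (0.2/0.5/0.8).

Threshold: power ≥ 0.80 is conventionally adequate.
Power ≈ 0.83 → the study is adequately powered (power ≥ 0.80).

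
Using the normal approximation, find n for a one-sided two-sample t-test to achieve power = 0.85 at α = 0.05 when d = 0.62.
n = 38 per group

Sample size formula (two-sample t-test, normal approximation):
n = 2 · ((z_α + z_β) / d)²

z_α = 1.645 (for α = 0.05, one-sided)
z_β = 1.036 (for power = 0.85)
d = 0.62

n = 2 · ((1.645 + 1.036) / 0.62)²
n = 2 · (4.324)²
n ≈ 37.39
Round up to the next whole number: n = 38 per group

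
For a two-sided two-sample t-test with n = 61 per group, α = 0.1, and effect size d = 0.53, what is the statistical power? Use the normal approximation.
Power ≈ 0.90

Power calculation (two-sample t-test, normal approximation):
z_β = d · √(n/2) - z_{α/2}
z_β = 0.53 · √(61/2) - 1.645
z_β = 0.53 · 5.523 - 1.645
z_β = 1.282

Power = Φ(z_β) = Φ(1.282) ≈ 0.900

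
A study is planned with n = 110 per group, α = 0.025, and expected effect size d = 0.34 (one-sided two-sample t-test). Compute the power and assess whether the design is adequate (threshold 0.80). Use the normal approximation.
Power ≈ 0.71; the study is underpowered (power < 0.80)

Power calculation (two-sample t-test, normal approximation):
z_β = d · √(n/2) - z_α
z_β = 0.34 · √(110/2) - 1.960
z_β = 0.34 · 7.416 - 1.960
z_β = 0.562

Power = Φ(z_β) = Φ(0.562) ≈ 0.713

Effect size d = 0.34 is small by Cohen's convention (0.2/0.5/0.8).

Threshold: power ≥ 0.80 is conventionally adequate.
Power ≈ 0.71 → the study is underpowered (power < 0.80).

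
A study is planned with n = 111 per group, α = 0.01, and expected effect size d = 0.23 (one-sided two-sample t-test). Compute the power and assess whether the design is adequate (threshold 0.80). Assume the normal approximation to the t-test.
Power ≈ 0.27; the study is underpowered (power < 0.80)

Power calculation (two-sample t-test, normal approximation):
z_β = d · √(n/2) - z_α
z_β = 0.23 · √(111/2) - 2.326
z_β = 0.23 · 7.450 - 2.326
z_β = -0.613

Power = Φ(z_β) = Φ(-0.613) ≈ 0.270

Effect size d = 0.23 is small by Cohen's convention (0.2/0.5/0.8).

Threshold: power ≥ 0.80 is conventionally adequate.
Power ≈ 0.27 → the study is underpowered (power < 0.80).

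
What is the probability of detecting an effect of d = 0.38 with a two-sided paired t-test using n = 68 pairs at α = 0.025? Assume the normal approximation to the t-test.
Power ≈ 0.81

Power calculation (paired t-test, normal approximation):
z_β = d · √n - z_{α/2}
z_β = 0.38 · √68 - 2.241
z_β = 0.38 · 8.246 - 2.241
z_β = 0.892

Power = Φ(z_β) = Φ(0.892) ≈ 0.814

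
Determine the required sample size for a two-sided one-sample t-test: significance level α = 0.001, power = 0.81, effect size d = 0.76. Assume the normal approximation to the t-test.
n = 31

Sample size formula (one-sample t-test, normal approximation):
n = ((z_{α/2} + z_β) / d)²

z_{α/2} = 3.291 (for α = 0.001, two-sided)
z_β = 0.878 (for power = 0.81)
d = 0.76

n = ((3.291 + 0.878) / 0.76)²
n = (5.486)²
n ≈ 30.10
Round up to the next whole number: n = 31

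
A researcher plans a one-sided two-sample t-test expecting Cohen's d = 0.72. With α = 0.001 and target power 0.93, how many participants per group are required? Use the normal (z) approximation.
n = 81 per group

Sample size formula (two-sample t-test, normal approximation):
n = 2 · ((z_α + z_β) / d)²

z_α = 3.090 (for α = 0.001, one-sided)
z_β = 1.476 (for power = 0.93)
d = 0.72

n = 2 · ((3.090 + 1.476) / 0.72)²
n = 2 · (6.342)²
n ≈ 80.44
Round up to the next whole number: n = 81 per group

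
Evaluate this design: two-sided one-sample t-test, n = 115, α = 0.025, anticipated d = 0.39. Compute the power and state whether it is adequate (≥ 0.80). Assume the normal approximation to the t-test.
Power ≈ 0.97; the study is adequately powered (power ≥ 0.80)

Power calculation (one-sample t-test, normal approximation):
z_β = d · √n - z_{α/2}
z_β = 0.39 · √115 - 2.241
z_β = 0.39 · 10.724 - 2.241
z_β = 1.941

Power = Φ(z_β) = Φ(1.941) ≈ 0.974

Effect size d = 0.39 is small by Cohen's convention (0.2/0.5/0.8).

Threshold: power ≥ 0.80 is conventionally adequate.
Power ≈ 0.97 → the study is adequately powered (power ≥ 0.80).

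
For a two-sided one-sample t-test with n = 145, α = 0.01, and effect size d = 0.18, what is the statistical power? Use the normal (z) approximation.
Power ≈ 0.34

Power calculation (one-sample t-test, normal approximation):
z_β = d · √n - z_{α/2}
z_β = 0.18 · √145 - 2.576
z_β = 0.18 · 12.042 - 2.576
z_β = -0.408

Power = Φ(z_β) = Φ(-0.408) ≈ 0.342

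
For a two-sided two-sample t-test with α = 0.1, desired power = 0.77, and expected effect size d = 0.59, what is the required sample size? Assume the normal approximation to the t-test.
n = 33 per group

Sample size formula (two-sample t-test, normal approximation):
n = 2 · ((z_{α/2} + z_β) / d)²

z_{α/2} = 1.645 (for α = 0.1, two-sided)
z_β = 0.739 (for power = 0.77)
d = 0.59

n = 2 · ((1.645 + 0.739) / 0.59)²
n = 2 · (4.041)²
n ≈ 32.66
Round up to the next whole number: n = 33 per group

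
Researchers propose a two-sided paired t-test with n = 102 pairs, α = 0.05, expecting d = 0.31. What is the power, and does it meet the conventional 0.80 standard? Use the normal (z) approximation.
Power ≈ 0.88; the study is adequately powered (power ≥ 0.80)

Power calculation (paired t-test, normal approximation):
z_β = d · √n - z_{α/2}
z_β = 0.31 · √102 - 1.960
z_β = 0.31 · 10.100 - 1.960
z_β = 1.171

Power = Φ(z_β) = Φ(1.171) ≈ 0.879

Effect size d = 0.31 is small by Cohen's convention (0.2/0.5/0.8).

Threshold: power ≥ 0.80 is conventionally adequate.
Power ≈ 0.88 → the study is adequately powered (power ≥ 0.80).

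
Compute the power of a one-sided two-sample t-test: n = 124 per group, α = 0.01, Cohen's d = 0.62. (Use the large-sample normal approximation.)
Power ≈ 0.99

Power calculation (two-sample t-test, normal approximation):
z_β = d · √(n/2) - z_α
z_β = 0.62 · √(124/2) - 2.326
z_β = 0.62 · 7.874 - 2.326
z_β = 2.556

Power = Φ(z_β) = Φ(2.556) ≈ 0.995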